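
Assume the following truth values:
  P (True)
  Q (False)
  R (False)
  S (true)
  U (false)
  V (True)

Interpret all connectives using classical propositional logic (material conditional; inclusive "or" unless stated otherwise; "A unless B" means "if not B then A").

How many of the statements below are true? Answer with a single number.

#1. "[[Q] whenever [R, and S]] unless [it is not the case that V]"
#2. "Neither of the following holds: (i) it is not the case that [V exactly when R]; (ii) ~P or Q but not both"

#1: Formalization: ((R & S) -> Q) | ~V

R & S = F & T = F
(R & S) -> Q = F -> F = T
~V = ~T = F
((R & S) -> Q) | ~V = T | F = T
Hence #1 is true.

#2: Formalization: ~(V <-> R) nor (~P xor Q)

V <-> R = T <-> F = F
~(V <-> R) = ~F = T
~P = ~T = F
~P xor Q = F xor F = F
~(V <-> R) nor (~P xor Q) = T nor F = F
Hence #2 is false.

Count: 1.

1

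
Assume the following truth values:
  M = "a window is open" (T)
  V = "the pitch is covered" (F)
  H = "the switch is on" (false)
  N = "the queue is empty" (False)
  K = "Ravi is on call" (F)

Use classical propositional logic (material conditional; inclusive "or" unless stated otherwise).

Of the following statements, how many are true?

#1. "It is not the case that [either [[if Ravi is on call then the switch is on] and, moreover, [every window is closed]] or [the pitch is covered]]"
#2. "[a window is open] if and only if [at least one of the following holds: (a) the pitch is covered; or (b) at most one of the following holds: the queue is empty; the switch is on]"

2

#1: In symbols: not (((K -> H) and not M) or V)

K -> H = False -> False = True
not M = not True = False
(K -> H) and not M = True and False = False
((K -> H) and not M) or V = False or False = False
not (((K -> H) and not M) or V) = not False = True
Hence #1 is true.

#2: Parsed as M iff (V or (N nand H))

N nand H = False nand False = True
V or (N nand H) = False or True = True
M iff (V or (N nand H)) = True iff True = True
So #2 is true.

True statements: 2 (#1, #2).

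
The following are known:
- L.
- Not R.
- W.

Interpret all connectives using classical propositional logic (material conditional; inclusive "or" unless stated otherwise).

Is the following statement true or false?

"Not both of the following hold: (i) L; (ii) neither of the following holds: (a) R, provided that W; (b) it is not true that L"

Parsed as L ↑ ((W → R) ↓ ¬L)

W → R = T → F = F
¬L = ¬T = F
(W → R) ↓ ¬L = F ↓ F = T
L ↑ ((W → R) ↓ ¬L) = T ↑ T = F

False.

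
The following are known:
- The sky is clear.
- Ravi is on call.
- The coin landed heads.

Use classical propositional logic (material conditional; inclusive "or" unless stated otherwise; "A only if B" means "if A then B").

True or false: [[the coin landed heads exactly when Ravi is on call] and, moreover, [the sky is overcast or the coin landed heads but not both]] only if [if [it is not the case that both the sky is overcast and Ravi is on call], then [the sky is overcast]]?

Let R = "the coin landed heads" (True), Q = "Ravi is on call" (True), P = "the sky is overcast" (False).
In symbols: ((R iff Q) and (P xor R)) -> ((P nand Q) -> P)

R iff Q = True iff True = True
P xor R = False xor True = True
(R iff Q) and (P xor R) = True and True = True
P nand Q = False nand True = True
(P nand Q) -> P = True -> False = False
((R iff Q) and (P xor R)) -> ((P nand Q) -> P) = True -> False = False

false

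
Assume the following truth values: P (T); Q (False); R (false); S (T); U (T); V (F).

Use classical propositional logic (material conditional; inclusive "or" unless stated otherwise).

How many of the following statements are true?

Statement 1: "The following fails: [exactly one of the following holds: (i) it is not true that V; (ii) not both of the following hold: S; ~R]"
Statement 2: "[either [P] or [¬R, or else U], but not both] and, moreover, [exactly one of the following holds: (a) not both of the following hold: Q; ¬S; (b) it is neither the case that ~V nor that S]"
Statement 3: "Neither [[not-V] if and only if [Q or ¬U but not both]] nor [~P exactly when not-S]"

Statement 1: Parsed as not (not V xor (S nand not R))

not V = not False = True
not R = not False = True
S nand not R = True nand True = False
not V xor (S nand not R) = True xor False = True
not (not V xor (S nand not R)) = not True = False
Thus Statement 1 is false.

Statement 2: In symbols: (P xor (not R or U)) and ((Q nand not S) xor (not V nor S))

not R = not False = True
not R or U = True or True = True
P xor (not R or U) = True xor True = False
not S = not True = False
Q nand not S = False nand False = True
not V = not False = True
not V nor S = True nor True = False
(Q nand not S) xor (not V nor S) = True xor False = True
(P xor (not R or U)) and ((Q nand not S) xor (not V nor S)) = False and True = False
Thus Statement 2 is false.

Statement 3: This is (not V iff (Q xor not U)) nor (not P iff not S).

not V = not False = True
not U = not True = False
Q xor not U = False xor False = False
not V iff (Q xor not U) = True iff False = False
not P = not True = False
not S = not True = False
not P iff not S = False iff False = True
(not V iff (Q xor not U)) nor (not P iff not S) = False nor True = False
So Statement 3 is false.

0 of the 3 statements are true (none).

0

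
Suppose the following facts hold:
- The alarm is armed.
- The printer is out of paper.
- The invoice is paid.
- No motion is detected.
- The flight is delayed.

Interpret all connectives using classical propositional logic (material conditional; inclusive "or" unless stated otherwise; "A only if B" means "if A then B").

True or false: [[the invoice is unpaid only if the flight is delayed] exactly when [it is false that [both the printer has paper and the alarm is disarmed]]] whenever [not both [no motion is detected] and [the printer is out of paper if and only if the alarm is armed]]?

Let P = "motion is detected" (F), U = "the printer has paper" (F), H = "the alarm is armed" (T), D = "the invoice is paid" (T), G = "the flight is delayed" (T).
Formalization: (~P nand (~U <-> H)) -> ((~D -> G) <-> ~(U & ~H))

~P = ~F = T
~U = ~F = T
~U <-> H = T <-> T = T
~P nand (~U <-> H) = T nand T = F
~D = ~T = F
~D -> G = F -> T = T
~H = ~T = F
U & ~H = F & F = F
~(U & ~H) = ~F = T
(~D -> G) <-> ~(U & ~H) = T <-> T = T
(~P nand (~U <-> H)) -> ((~D -> G) <-> ~(U & ~H)) = F -> T = T

True.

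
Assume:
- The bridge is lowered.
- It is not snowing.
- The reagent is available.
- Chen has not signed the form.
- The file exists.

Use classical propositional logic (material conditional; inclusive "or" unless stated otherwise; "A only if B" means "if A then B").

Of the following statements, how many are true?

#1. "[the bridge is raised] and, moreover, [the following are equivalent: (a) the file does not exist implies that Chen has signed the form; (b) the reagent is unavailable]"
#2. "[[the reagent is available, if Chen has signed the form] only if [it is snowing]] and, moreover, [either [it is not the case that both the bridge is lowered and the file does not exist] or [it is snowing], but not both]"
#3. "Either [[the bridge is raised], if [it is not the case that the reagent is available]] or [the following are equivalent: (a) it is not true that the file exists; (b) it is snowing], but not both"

0

Let G = "the bridge is raised" (F), K = "the file exists" (T), P = "Chen has signed the form" (F), H = "the reagent is available" (T), U = "it is snowing" (F).

#1: Parsed as G & ((~K -> P) <-> ~H)

~K = ~T = F
~K -> P = F -> F = T
~H = ~T = F
(~K -> P) <-> ~H = T <-> F = F
G & ((~K -> P) <-> ~H) = F & F = F
Thus #1 is false.

#2: Parsed as ((P -> H) -> U) & ((~G nand ~K) xor U)

P -> H = F -> T = T
(P -> H) -> U = T -> F = F
~G = ~F = T
~K = ~T = F
~G nand ~K = T nand F = T
(~G nand ~K) xor U = T xor F = T
((P -> H) -> U) & ((~G nand ~K) xor U) = F & T = F
Hence #2 is false.

#3: In symbols: (~H -> G) xor (~K <-> U)

~H = ~T = F
~H -> G = F -> F = T
~K = ~T = F
~K <-> U = F <-> F = T
(~H -> G) xor (~K <-> U) = T xor T = F
So #3 is false.

0 of the 3 statements are true (none).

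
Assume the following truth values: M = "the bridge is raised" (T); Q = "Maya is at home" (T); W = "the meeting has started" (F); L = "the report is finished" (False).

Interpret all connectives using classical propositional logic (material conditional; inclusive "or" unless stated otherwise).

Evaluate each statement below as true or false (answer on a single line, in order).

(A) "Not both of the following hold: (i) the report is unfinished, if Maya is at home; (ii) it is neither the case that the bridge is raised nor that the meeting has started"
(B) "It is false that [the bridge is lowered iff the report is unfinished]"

(A): Formalization: (Q -> ~L) nand (M nor W)

~L = ~F = T
Q -> ~L = T -> T = T
M nor W = T nor F = F
(Q -> ~L) nand (M nor W) = T nand F = T
So (A) is true.

(B): This is ~(~M <-> ~L).

~M = ~T = F
~L = ~F = T
~M <-> ~L = F <-> T = F
~(~M <-> ~L) = ~F = T
Thus (B) is true.

(A) true / (B) true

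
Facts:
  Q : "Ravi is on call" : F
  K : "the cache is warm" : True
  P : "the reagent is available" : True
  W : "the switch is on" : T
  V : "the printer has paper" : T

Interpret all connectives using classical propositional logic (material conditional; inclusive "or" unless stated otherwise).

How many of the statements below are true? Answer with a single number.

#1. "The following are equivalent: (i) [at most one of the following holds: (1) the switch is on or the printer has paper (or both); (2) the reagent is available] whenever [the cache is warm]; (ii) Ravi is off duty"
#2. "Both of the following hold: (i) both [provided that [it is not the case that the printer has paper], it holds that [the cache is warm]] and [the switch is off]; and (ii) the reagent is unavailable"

0

#1: Formalization: (K -> ((W | V) nand P)) <-> ~Q

W | V = T | T = T
(W | V) nand P = T nand T = F
K -> ((W | V) nand P) = T -> F = F
~Q = ~F = T
(K -> ((W | V) nand P)) <-> ~Q = F <-> T = F
So #1 is false.

#2: In symbols: ((~V -> K) & ~W) & ~P

~V = ~T = F
~V -> K = F -> T = T
~W = ~T = F
(~V -> K) & ~W = T & F = F
~P = ~T = F
((~V -> K) & ~W) & ~P = F & F = F
So #2 is false.

Count: 0.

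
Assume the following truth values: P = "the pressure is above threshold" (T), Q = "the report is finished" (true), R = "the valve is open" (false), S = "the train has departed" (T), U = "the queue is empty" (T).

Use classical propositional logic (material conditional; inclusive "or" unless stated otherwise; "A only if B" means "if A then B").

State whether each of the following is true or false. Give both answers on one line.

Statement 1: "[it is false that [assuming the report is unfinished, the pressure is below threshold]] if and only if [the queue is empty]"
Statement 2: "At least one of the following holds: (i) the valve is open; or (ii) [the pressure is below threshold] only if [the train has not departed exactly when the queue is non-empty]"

Statement 1 False; Statement 2 True

Statement 1: In symbols: not (not Q -> not P) iff U

not Q = not True = False
not P = not True = False
not Q -> not P = False -> False = True
not (not Q -> not P) = not True = False
not (not Q -> not P) iff U = False iff True = False
So Statement 1 is false.

Statement 2: This is R or (not P -> (not S iff not U)).

not P = not True = False
not S = not True = False
not U = not True = False
not S iff not U = False iff False = True
not P -> (not S iff not U) = False -> True = True
R or (not P -> (not S iff not U)) = False or True = True
Hence Statement 2 is true.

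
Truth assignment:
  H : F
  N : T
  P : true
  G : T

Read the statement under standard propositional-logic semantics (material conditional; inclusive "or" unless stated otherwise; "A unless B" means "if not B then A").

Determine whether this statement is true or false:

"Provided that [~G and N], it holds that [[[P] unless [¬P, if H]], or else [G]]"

Parsed as (not G and N) -> ((P or (H -> not P)) or G)

not G = not True = False
not G and N = False and True = False
not P = not True = False
H -> not P = False -> False = True
P or (H -> not P) = True or True = True
(P or (H -> not P)) or G = True or True = True
(not G and N) -> ((P or (H -> not P)) or G) = False -> True = True

The statement is true.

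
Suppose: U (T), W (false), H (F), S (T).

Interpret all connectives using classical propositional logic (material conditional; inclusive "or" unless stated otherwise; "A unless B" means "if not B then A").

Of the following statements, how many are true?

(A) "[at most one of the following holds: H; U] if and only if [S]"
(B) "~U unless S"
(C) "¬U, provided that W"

(A): This is (H nand U) iff S.

H nand U = False nand True = True
(H nand U) iff S = True iff True = True
Thus (A) is true.

(B): This is not U or S.

not U = not True = False
not U or S = False or True = True
So (B) is true.

(C): Formalization: W -> not U

not U = not True = False
W -> not U = False -> False = True
Thus (C) is true.

True statements: 3.

3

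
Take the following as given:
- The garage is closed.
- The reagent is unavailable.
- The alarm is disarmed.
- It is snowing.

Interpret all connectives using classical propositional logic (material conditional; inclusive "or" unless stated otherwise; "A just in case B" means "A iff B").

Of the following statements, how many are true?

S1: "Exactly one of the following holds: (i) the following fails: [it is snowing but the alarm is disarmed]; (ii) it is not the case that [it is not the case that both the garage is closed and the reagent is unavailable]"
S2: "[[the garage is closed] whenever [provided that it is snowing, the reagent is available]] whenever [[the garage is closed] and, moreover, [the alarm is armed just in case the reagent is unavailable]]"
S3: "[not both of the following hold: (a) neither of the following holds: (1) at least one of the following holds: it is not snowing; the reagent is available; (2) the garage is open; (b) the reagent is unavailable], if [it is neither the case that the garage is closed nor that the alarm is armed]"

Let S = "it is snowing" (T), R = "the alarm is armed" (F), P = "the garage is closed" (T), Q = "the reagent is available" (F).

S1: Formalization: ~(S & ~R) xor ~(P nand ~Q)

~R = ~F = T
S & ~R = T & T = T
~(S & ~R) = ~T = F
~Q = ~F = T
P nand ~Q = T nand T = F
~(P nand ~Q) = ~F = T
~(S & ~R) xor ~(P nand ~Q) = F xor T = T
Thus S1 is true.

S2: This is (P & (R <-> ~Q)) -> ((S -> Q) -> P).

~Q = ~F = T
R <-> ~Q = F <-> T = F
P & (R <-> ~Q) = T & F = F
S -> Q = T -> F = F
(S -> Q) -> P = F -> T = T
(P & (R <-> ~Q)) -> ((S -> Q) -> P) = F -> T = T
Thus S2 is true.

S3: Formalization: (P nor R) -> (((~S | Q) nor ~P) nand ~Q)

P nor R = T nor F = F
~S = ~T = F
~S | Q = F | F = F
~P = ~T = F
(~S | Q) nor ~P = F nor F = T
~Q = ~F = T
((~S | Q) nor ~P) nand ~Q = T nand T = F
(P nor R) -> (((~S | Q) nor ~P) nand ~Q) = F -> F = T
Hence S3 is true.

Count: 3.

3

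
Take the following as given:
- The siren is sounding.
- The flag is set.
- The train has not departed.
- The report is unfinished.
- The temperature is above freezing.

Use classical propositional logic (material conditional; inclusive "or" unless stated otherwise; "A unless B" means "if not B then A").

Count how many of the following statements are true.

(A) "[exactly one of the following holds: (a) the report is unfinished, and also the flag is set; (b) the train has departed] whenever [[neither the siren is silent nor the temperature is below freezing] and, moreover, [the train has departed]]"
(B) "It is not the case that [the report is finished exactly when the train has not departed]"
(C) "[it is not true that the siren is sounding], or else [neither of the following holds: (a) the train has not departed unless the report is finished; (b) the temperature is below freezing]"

Let P = "the siren is sounding" (True), U = "the temperature is below freezing" (False), R = "the train has departed" (False), S = "the report is finished" (False), Q = "the flag is set" (True).

(A): In symbols: ((not P nor U) and R) -> ((not S and Q) xor R)

not P = not True = False
not P nor U = False nor False = True
(not P nor U) and R = True and False = False
not S = not False = True
not S and Q = True and True = True
(not S and Q) xor R = True xor False = True
((not P nor U) and R) -> ((not S and Q) xor R) = False -> True = True
Hence (A) is true.

(B): Formalization: not (S iff not R)

not R = not False = True
S iff not R = False iff True = False
not (S iff not R) = not False = True
Hence (B) is true.

(C): Parsed as not P or ((not R or S) nor U)

not P = not True = False
not R = not False = True
not R or S = True or False = True
(not R or S) nor U = True nor False = False
not P or ((not R or S) nor U) = False or False = False
So (C) is false.

2 of the 3 statements are true.

2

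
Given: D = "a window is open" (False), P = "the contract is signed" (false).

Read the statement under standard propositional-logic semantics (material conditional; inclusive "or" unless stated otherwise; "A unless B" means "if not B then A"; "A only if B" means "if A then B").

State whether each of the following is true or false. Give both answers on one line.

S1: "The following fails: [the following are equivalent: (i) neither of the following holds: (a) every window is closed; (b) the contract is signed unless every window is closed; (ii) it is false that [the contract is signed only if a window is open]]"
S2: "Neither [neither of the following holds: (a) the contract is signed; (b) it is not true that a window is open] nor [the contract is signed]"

S1: This is not ((not D nor (P or not D)) iff not (P -> D)).

not D = not False = True
not D = not False = True
P or not D = False or True = True
not D nor (P or not D) = True nor True = False
P -> D = False -> False = True
not (P -> D) = not True = False
(not D nor (P or not D)) iff not (P -> D) = False iff False = True
not ((not D nor (P or not D)) iff not (P -> D)) = not True = False
Hence S1 is false.

S2: This is (P nor not D) nor P.

not D = not False = True
P nor not D = False nor True = False
(P nor not D) nor P = False nor False = True
Thus S2 is true.

S1 F; S2 T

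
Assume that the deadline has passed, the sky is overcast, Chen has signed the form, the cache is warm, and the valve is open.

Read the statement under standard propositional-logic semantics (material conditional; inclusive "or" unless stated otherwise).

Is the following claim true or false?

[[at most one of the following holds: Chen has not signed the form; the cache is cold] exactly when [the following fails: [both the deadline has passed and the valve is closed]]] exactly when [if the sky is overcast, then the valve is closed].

False

Let W = "Chen has signed the form" (True), P = "the cache is warm" (True), L = "the deadline has passed" (True), K = "the valve is open" (True), U = "the sky is overcast" (True).
This is ((not W nand not P) iff not (L and not K)) iff (U -> not K).

not W = not True = False
not P = not True = False
not W nand not P = False nand False = True
not K = not True = False
L and not K = True and False = False
not (L and not K) = not False = True
(not W nand not P) iff not (L and not K) = True iff True = True
not K = not True = False
U -> not K = True -> False = False
((not W nand not P) iff not (L and not K)) iff (U -> not K) = True iff False = False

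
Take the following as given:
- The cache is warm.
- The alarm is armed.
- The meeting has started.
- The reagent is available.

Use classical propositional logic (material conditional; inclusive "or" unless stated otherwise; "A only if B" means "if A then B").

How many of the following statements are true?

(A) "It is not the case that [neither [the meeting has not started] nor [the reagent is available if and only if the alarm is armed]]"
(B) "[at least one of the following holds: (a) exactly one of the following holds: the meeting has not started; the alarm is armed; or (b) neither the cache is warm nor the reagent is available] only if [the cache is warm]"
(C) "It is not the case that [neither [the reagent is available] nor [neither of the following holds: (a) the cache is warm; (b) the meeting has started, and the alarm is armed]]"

3

Let R = "the meeting has started" (True), S = "the reagent is available" (True), Q = "the alarm is armed" (True), P = "the cache is warm" (True).

(A): In symbols: not (not R nor (S iff Q))

not R = not True = False
S iff Q = True iff True = True
not R nor (S iff Q) = False nor True = False
not (not R nor (S iff Q)) = not False = True
Hence (A) is true.

(B): In symbols: ((not R xor Q) or (P nor S)) -> P

not R = not True = False
not R xor Q = False xor True = True
P nor S = True nor True = False
(not R xor Q) or (P nor S) = True or False = True
((not R xor Q) or (P nor S)) -> P = True -> True = True
So (B) is true.

(C): Formalization: not (S nor (P nor (R and Q)))

R and Q = True and True = True
P nor (R and Q) = True nor True = False
S nor (P nor (R and Q)) = True nor False = False
not (S nor (P nor (R and Q))) = not False = True
So (C) is true.

3 of the 3 statements are true.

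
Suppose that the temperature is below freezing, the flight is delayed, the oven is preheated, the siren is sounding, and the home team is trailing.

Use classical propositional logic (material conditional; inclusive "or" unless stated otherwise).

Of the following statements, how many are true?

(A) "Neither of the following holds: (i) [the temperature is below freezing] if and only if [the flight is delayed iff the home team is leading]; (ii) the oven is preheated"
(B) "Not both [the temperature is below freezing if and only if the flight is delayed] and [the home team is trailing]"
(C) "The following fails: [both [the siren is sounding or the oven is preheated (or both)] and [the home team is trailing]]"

Let D = "the temperature is below freezing" (T), Q = "the flight is delayed" (T), P = "the home team is leading" (F), U = "the oven is preheated" (T), H = "the siren is sounding" (T).

(A): Formalization: (D <-> (Q <-> P)) nor U

Q <-> P = T <-> F = F
D <-> (Q <-> P) = T <-> F = F
(D <-> (Q <-> P)) nor U = F nor T = F
So (A) is false.

(B): In symbols: (D <-> Q) nand ~P

D <-> Q = T <-> T = T
~P = ~F = T
(D <-> Q) nand ~P = T nand T = F
So (B) is false.

(C): Parsed as ~((H | U) & ~P)

H | U = T | T = T
~P = ~F = T
(H | U) & ~P = T & T = T
~((H | U) & ~P) = ~T = F
Thus (C) is false.

True statements: 0 (none).

0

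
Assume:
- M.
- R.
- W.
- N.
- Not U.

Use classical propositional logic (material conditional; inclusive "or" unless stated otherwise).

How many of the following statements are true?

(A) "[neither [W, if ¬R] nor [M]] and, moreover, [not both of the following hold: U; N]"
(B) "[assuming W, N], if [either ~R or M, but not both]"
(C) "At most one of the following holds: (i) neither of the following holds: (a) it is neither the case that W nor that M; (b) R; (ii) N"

2

(A): Formalization: ((not R -> W) nor M) and (U nand N)

not R = not True = False
not R -> W = False -> True = True
(not R -> W) nor M = True nor True = False
U nand N = False nand True = True
((not R -> W) nor M) and (U nand N) = False and True = False
Hence (A) is false.

(B): This is (not R xor M) -> (W -> N).

not R = not True = False
not R xor M = False xor True = True
W -> N = True -> True = True
(not R xor M) -> (W -> N) = True -> True = True
Thus (B) is true.

(C): This is ((W nor M) nor R) nand N.

W nor M = True nor True = False
(W nor M) nor R = False nor True = False
((W nor M) nor R) nand N = False nand True = True
So (C) is true.

2 of the 3 statements are true ((B), (C)).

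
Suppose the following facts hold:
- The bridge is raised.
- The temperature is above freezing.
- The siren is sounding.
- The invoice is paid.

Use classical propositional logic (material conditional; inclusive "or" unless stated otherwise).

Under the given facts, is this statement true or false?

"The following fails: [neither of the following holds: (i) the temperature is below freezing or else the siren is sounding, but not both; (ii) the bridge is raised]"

Let Q = "the temperature is below freezing" (F), R = "the siren is sounding" (T), P = "the bridge is raised" (T).
Parsed as ¬((Q ⊕ R) ↓ P)

Q ⊕ R = F ⊕ T = T
(Q ⊕ R) ↓ P = T ↓ T = F
¬((Q ⊕ R) ↓ P) = ¬F = T

true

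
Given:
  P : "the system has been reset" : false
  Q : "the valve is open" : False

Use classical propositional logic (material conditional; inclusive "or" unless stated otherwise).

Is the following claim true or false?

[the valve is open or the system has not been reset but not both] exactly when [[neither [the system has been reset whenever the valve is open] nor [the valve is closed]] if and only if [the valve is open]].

The statement is true.

In symbols: (Q xor not P) iff (((Q -> P) nor not Q) iff Q)

not P = not False = True
Q xor not P = False xor True = True
Q -> P = False -> False = True
not Q = not False = True
(Q -> P) nor not Q = True nor True = False
((Q -> P) nor not Q) iff Q = False iff False = True
(Q xor not P) iff (((Q -> P) nor not Q) iff Q) = True iff True = True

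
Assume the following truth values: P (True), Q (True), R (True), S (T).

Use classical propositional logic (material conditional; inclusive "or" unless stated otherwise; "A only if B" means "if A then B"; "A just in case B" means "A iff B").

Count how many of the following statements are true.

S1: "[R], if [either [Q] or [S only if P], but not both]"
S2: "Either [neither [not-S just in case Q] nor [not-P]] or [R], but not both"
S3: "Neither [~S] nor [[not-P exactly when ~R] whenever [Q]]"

S1: Parsed as (Q ⊕ (S → P)) → R

S → P = T → T = T
Q ⊕ (S → P) = T ⊕ T = F
(Q ⊕ (S → P)) → R = F → T = T
Hence S1 is true.

S2: Formalization: ((¬S ↔ Q) ↓ ¬P) ⊕ R

¬S = ¬T = F
¬S ↔ Q = F ↔ T = F
¬P = ¬T = F
(¬S ↔ Q) ↓ ¬P = F ↓ F = T
((¬S ↔ Q) ↓ ¬P) ⊕ R = T ⊕ T = F
Hence S2 is false.

S3: This is ¬S ↓ (Q → (¬P ↔ ¬R)).

¬S = ¬T = F
¬P = ¬T = F
¬R = ¬T = F
¬P ↔ ¬R = F ↔ F = T
Q → (¬P ↔ ¬R) = T → T = T
¬S ↓ (Q → (¬P ↔ ¬R)) = F ↓ T = F
So S3 is false.

Count: 1.

1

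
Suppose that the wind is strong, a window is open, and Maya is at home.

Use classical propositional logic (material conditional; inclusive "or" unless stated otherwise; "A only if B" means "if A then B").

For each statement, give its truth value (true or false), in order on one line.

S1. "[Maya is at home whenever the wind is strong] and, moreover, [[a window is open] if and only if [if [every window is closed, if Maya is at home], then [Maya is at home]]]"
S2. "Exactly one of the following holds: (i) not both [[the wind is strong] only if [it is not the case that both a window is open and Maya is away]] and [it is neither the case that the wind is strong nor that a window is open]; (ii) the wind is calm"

Let P = "the wind is strong" (T), R = "Maya is at home" (T), Q = "a window is open" (T).

S1: Parsed as (P -> R) & (Q <-> ((R -> ~Q) -> R))

P -> R = T -> T = T
~Q = ~T = F
R -> ~Q = T -> F = F
(R -> ~Q) -> R = F -> T = T
Q <-> ((R -> ~Q) -> R) = T <-> T = T
(P -> R) & (Q <-> ((R -> ~Q) -> R)) = T & T = T
So S1 is true.

S2: Formalization: ((P -> (Q nand ~R)) nand (P nor Q)) xor ~P

~R = ~T = F
Q nand ~R = T nand F = T
P -> (Q nand ~R) = T -> T = T
P nor Q = T nor T = F
(P -> (Q nand ~R)) nand (P nor Q) = T nand F = T
~P = ~T = F
((P -> (Q nand ~R)) nand (P nor Q)) xor ~P = T xor F = T
Hence S2 is true.

S1 True; S2 True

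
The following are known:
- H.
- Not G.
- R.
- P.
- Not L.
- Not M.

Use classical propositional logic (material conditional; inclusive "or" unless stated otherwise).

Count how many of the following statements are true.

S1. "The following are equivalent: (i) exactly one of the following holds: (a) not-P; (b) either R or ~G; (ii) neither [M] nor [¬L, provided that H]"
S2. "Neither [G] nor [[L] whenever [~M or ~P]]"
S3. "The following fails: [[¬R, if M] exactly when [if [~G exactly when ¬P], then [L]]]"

1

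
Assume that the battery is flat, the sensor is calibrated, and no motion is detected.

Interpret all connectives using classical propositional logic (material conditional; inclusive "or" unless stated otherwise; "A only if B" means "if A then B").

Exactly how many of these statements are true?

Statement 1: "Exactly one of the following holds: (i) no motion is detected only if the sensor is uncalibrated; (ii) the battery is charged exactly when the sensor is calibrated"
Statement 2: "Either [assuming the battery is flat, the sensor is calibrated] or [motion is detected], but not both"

Let R = "motion is detected" (F), Q = "the sensor is calibrated" (T), P = "the battery is charged" (F).

Statement 1: This is (~R -> ~Q) xor (P <-> Q).

~R = ~F = T
~Q = ~T = F
~R -> ~Q = T -> F = F
P <-> Q = F <-> T = F
(~R -> ~Q) xor (P <-> Q) = F xor F = F
Hence Statement 1 is false.

Statement 2: Formalization: (~P -> Q) xor R

~P = ~F = T
~P -> Q = T -> T = T
(~P -> Q) xor R = T xor F = T
Hence Statement 2 is true.

1 of the 2 statements is true.

1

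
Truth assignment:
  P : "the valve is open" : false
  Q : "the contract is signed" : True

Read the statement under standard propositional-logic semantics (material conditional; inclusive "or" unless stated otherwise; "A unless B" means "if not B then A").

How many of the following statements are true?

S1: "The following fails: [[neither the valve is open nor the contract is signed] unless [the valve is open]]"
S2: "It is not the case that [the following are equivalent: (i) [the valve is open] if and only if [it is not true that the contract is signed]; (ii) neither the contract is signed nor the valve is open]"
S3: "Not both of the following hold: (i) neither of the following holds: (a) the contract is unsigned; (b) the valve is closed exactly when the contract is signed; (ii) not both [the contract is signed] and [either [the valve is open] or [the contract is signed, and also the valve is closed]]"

S1: This is ~((P nor Q) | P).

P nor Q = F nor T = F
(P nor Q) | P = F | F = F
~((P nor Q) | P) = ~F = T
Thus S1 is true.

S2: This is ~((P <-> ~Q) <-> (Q nor P)).

~Q = ~T = F
P <-> ~Q = F <-> F = T
Q nor P = T nor F = F
(P <-> ~Q) <-> (Q nor P) = T <-> F = F
~((P <-> ~Q) <-> (Q nor P)) = ~F = T
Thus S2 is true.

S3: In symbols: (~Q nor (~P <-> Q)) nand (Q nand (P | (Q & ~P)))

~Q = ~T = F
~P = ~F = T
~P <-> Q = T <-> T = T
~Q nor (~P <-> Q) = F nor T = F
~P = ~F = T
Q & ~P = T & T = T
P | (Q & ~P) = F | T = T
Q nand (P | (Q & ~P)) = T nand T = F
(~Q nor (~P <-> Q)) nand (Q nand (P | (Q & ~P))) = F nand F = T
Thus S3 is true.

True statements: 3 (S1, S2, S3).

3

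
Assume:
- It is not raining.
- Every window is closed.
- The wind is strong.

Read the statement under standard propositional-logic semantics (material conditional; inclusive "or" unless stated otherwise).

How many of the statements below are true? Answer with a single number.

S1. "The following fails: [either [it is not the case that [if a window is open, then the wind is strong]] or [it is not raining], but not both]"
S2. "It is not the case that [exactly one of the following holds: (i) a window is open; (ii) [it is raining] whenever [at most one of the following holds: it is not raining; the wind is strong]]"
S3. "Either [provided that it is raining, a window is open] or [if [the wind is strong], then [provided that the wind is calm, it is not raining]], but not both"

0

Let V = "a window is open" (F), Q = "the wind is strong" (T), P = "it is raining" (F).

S1: Formalization: ~(~(V -> Q) xor ~P)

V -> Q = F -> T = T
~(V -> Q) = ~T = F
~P = ~F = T
~(V -> Q) xor ~P = F xor T = T
~(~(V -> Q) xor ~P) = ~T = F
So S1 is false.

S2: Parsed as ~(V xor ((~P nand Q) -> P))

~P = ~F = T
~P nand Q = T nand T = F
(~P nand Q) -> P = F -> F = T
V xor ((~P nand Q) -> P) = F xor T = T
~(V xor ((~P nand Q) -> P)) = ~T = F
So S2 is false.

S3: Parsed as (P -> V) xor (Q -> (~Q -> ~P))

P -> V = F -> F = T
~Q = ~T = F
~P = ~F = T
~Q -> ~P = F -> T = T
Q -> (~Q -> ~P) = T -> T = T
(P -> V) xor (Q -> (~Q -> ~P)) = T xor T = F
Hence S3 is false.

0 of the 3 statements are true (none).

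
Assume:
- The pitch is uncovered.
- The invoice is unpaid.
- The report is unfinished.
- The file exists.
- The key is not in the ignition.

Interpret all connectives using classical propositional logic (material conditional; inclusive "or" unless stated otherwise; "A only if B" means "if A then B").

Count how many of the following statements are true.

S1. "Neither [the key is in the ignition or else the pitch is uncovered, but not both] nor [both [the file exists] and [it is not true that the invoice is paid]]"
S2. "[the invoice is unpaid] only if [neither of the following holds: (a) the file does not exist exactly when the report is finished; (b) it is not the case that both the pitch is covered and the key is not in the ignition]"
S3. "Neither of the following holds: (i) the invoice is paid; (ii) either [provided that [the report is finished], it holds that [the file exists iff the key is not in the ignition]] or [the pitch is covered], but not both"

0

Let M = "the key is in the ignition" (F), D = "the pitch is covered" (F), P = "the file exists" (T), R = "the invoice is paid" (F), U = "the report is finished" (F).

S1: In symbols: (M ⊕ ¬D) ↓ (P ∧ ¬R)

¬D = ¬F = T
M ⊕ ¬D = F ⊕ T = T
¬R = ¬F = T
P ∧ ¬R = T ∧ T = T
(M ⊕ ¬D) ↓ (P ∧ ¬R) = T ↓ T = F
So S1 is false.

S2: Parsed as ¬R → ((¬P ↔ U) ↓ (D ↑ ¬M))

¬R = ¬F = T
¬P = ¬T = F
¬P ↔ U = F ↔ F = T
¬M = ¬F = T
D ↑ ¬M = F ↑ T = T
(¬P ↔ U) ↓ (D ↑ ¬M) = T ↓ T = F
¬R → ((¬P ↔ U) ↓ (D ↑ ¬M)) = T → F = F
Hence S2 is false.

S3: Parsed as R ↓ ((U → (P ↔ ¬M)) ⊕ D)

¬M = ¬F = T
P ↔ ¬M = T ↔ T = T
U → (P ↔ ¬M) = F → T = T
(U → (P ↔ ¬M)) ⊕ D = T ⊕ F = T
R ↓ ((U → (P ↔ ¬M)) ⊕ D) = F ↓ T = F
So S3 is false.

0 of the 3 statements are true (none).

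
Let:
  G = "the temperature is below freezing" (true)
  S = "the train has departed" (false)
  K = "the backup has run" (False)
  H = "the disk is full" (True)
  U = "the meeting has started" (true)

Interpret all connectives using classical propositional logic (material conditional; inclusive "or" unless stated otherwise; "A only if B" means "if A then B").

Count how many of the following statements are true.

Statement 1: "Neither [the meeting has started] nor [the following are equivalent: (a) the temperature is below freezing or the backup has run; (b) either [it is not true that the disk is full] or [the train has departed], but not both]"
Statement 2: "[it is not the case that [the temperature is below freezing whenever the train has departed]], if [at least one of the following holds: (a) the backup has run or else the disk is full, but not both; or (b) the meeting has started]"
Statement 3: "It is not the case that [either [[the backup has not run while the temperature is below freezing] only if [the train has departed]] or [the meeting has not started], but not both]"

1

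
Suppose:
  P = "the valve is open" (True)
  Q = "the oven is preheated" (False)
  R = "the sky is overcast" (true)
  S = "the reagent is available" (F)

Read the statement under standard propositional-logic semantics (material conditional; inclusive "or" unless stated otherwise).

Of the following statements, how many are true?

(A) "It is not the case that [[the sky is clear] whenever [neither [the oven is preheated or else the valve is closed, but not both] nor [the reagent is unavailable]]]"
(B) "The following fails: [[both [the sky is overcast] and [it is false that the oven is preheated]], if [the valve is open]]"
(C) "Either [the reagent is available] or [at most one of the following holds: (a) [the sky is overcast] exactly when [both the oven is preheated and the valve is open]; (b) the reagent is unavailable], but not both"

1

(A): Formalization: ¬(((Q ⊕ ¬P) ↓ ¬S) → ¬R)

¬P = ¬T = F
Q ⊕ ¬P = F ⊕ F = F
¬S = ¬F = T
(Q ⊕ ¬P) ↓ ¬S = F ↓ T = F
¬R = ¬T = F
((Q ⊕ ¬P) ↓ ¬S) → ¬R = F → F = T
¬(((Q ⊕ ¬P) ↓ ¬S) → ¬R) = ¬T = F
So (A) is false.

(B): In symbols: ¬(P → (R ∧ ¬Q))

¬Q = ¬F = T
R ∧ ¬Q = T ∧ T = T
P → (R ∧ ¬Q) = T → T = T
¬(P → (R ∧ ¬Q)) = ¬T = F
Thus (B) is false.

(C): This is S ⊕ ((R ↔ (Q ∧ P)) ↑ ¬S).

Q ∧ P = F ∧ T = F
R ↔ (Q ∧ P) = T ↔ F = F
¬S = ¬F = T
(R ↔ (Q ∧ P)) ↑ ¬S = F ↑ T = T
S ⊕ ((R ↔ (Q ∧ P)) ↑ ¬S) = F ⊕ T = T
Hence (C) is true.

True statements: 1.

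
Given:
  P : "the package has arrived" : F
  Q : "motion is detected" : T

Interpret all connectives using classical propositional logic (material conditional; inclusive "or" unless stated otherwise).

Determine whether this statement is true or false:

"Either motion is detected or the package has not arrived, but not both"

This is Q xor not P.

not P = not False = True
Q xor not P = True xor True = False

False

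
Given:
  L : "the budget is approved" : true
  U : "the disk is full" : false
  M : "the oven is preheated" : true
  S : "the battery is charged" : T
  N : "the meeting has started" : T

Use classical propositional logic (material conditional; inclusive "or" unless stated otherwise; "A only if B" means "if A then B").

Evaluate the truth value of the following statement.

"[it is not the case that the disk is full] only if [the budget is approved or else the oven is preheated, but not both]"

Values: U=F, L=T, M=T.
In symbols: ~U -> (L xor M)

~U = ~F = T
L xor M = T xor T = F
~U -> (L xor M) = T -> F = F

The statement is false.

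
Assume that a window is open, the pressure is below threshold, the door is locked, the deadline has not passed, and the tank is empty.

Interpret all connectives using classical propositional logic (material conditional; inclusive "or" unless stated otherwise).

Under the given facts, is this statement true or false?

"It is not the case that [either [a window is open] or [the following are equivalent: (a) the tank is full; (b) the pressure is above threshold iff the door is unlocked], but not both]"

False.

Let M = "a window is open" (T), P = "the tank is full" (F), D = "the pressure is above threshold" (F), R = "the door is locked" (T).
Parsed as ¬(M ⊕ (P ↔ (D ↔ ¬R)))

¬R = ¬T = F
D ↔ ¬R = F ↔ F = T
P ↔ (D ↔ ¬R) = F ↔ T = F
M ⊕ (P ↔ (D ↔ ¬R)) = T ⊕ F = T
¬(M ⊕ (P ↔ (D ↔ ¬R))) = ¬T = F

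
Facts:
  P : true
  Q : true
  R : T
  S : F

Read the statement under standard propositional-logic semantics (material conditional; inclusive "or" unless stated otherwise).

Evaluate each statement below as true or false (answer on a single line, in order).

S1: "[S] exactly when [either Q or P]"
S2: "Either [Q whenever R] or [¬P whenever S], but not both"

S1: Formalization: S <-> (Q | P)

Q | P = T | T = T
S <-> (Q | P) = F <-> T = F
So S1 is false.

S2: This is (R -> Q) xor (S -> ~P).

R -> Q = T -> T = T
~P = ~T = F
S -> ~P = F -> F = T
(R -> Q) xor (S -> ~P) = T xor T = F
Hence S2 is false.

S1 F, S2 F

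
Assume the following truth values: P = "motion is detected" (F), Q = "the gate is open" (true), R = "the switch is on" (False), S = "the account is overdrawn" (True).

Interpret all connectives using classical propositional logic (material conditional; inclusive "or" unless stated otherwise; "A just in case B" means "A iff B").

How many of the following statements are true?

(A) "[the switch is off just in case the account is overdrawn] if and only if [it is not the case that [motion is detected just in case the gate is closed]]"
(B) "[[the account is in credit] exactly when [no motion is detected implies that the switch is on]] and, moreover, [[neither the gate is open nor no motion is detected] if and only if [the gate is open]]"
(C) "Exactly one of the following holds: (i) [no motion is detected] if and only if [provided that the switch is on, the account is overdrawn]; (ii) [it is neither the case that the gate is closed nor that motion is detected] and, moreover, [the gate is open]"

0

(A): This is (not R iff S) iff not (P iff not Q).

not R = not False = True
not R iff S = True iff True = True
not Q = not True = False
P iff not Q = False iff False = True
not (P iff not Q) = not True = False
(not R iff S) iff not (P iff not Q) = True iff False = False
Thus (A) is false.

(B): Formalization: (not S iff (not P -> R)) and ((Q nor not P) iff Q)

not S = not True = False
not P = not False = True
not P -> R = True -> False = False
not S iff (not P -> R) = False iff False = True
not P = not False = True
Q nor not P = True nor True = False
(Q nor not P) iff Q = False iff True = False
(not S iff (not P -> R)) and ((Q nor not P) iff Q) = True and False = False
So (B) is false.

(C): Parsed as (not P iff (R -> S)) xor ((not Q nor P) and Q)

not P = not False = True
R -> S = False -> True = True
not P iff (R -> S) = True iff True = True
not Q = not True = False
not Q nor P = False nor False = True
(not Q nor P) and Q = True and True = True
(not P iff (R -> S)) xor ((not Q nor P) and Q) = True xor True = False
Hence (C) is false.

0 of the 3 statements are true (none).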